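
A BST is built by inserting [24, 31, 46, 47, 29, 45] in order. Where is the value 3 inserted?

Starting tree (level order): [24, None, 31, 29, 46, None, None, 45, 47]
Insertion path: 24
Result: insert 3 as left child of 24
Final tree (level order): [24, 3, 31, None, None, 29, 46, None, None, 45, 47]


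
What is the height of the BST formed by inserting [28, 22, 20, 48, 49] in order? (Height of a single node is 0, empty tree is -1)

Insertion order: [28, 22, 20, 48, 49]
Tree (level-order array): [28, 22, 48, 20, None, None, 49]
Compute height bottom-up (empty subtree = -1):
  height(20) = 1 + max(-1, -1) = 0
  height(22) = 1 + max(0, -1) = 1
  height(49) = 1 + max(-1, -1) = 0
  height(48) = 1 + max(-1, 0) = 1
  height(28) = 1 + max(1, 1) = 2
Height = 2


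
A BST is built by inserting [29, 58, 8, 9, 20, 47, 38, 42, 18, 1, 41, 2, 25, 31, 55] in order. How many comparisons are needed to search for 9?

Search path for 9: 29 -> 8 -> 9
Found: True
Comparisons: 3


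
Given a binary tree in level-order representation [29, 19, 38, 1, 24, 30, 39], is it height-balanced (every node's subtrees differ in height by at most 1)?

Tree (level-order array): [29, 19, 38, 1, 24, 30, 39]
Definition: a tree is height-balanced if, at every node, |h(left) - h(right)| <= 1 (empty subtree has height -1).
Bottom-up per-node check:
  node 1: h_left=-1, h_right=-1, diff=0 [OK], height=0
  node 24: h_left=-1, h_right=-1, diff=0 [OK], height=0
  node 19: h_left=0, h_right=0, diff=0 [OK], height=1
  node 30: h_left=-1, h_right=-1, diff=0 [OK], height=0
  node 39: h_left=-1, h_right=-1, diff=0 [OK], height=0
  node 38: h_left=0, h_right=0, diff=0 [OK], height=1
  node 29: h_left=1, h_right=1, diff=0 [OK], height=2
All nodes satisfy the balance condition.
Result: Balanced


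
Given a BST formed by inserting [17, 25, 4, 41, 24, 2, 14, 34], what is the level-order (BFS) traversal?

Tree insertion order: [17, 25, 4, 41, 24, 2, 14, 34]
Tree (level-order array): [17, 4, 25, 2, 14, 24, 41, None, None, None, None, None, None, 34]
BFS from the root, enqueuing left then right child of each popped node:
  queue [17] -> pop 17, enqueue [4, 25], visited so far: [17]
  queue [4, 25] -> pop 4, enqueue [2, 14], visited so far: [17, 4]
  queue [25, 2, 14] -> pop 25, enqueue [24, 41], visited so far: [17, 4, 25]
  queue [2, 14, 24, 41] -> pop 2, enqueue [none], visited so far: [17, 4, 25, 2]
  queue [14, 24, 41] -> pop 14, enqueue [none], visited so far: [17, 4, 25, 2, 14]
  queue [24, 41] -> pop 24, enqueue [none], visited so far: [17, 4, 25, 2, 14, 24]
  queue [41] -> pop 41, enqueue [34], visited so far: [17, 4, 25, 2, 14, 24, 41]
  queue [34] -> pop 34, enqueue [none], visited so far: [17, 4, 25, 2, 14, 24, 41, 34]
Result: [17, 4, 25, 2, 14, 24, 41, 34]


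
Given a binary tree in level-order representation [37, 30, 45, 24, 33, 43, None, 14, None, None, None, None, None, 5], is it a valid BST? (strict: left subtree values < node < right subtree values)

Level-order array: [37, 30, 45, 24, 33, 43, None, 14, None, None, None, None, None, 5]
Validate using subtree bounds (lo, hi): at each node, require lo < value < hi,
then recurse left with hi=value and right with lo=value.
Preorder trace (stopping at first violation):
  at node 37 with bounds (-inf, +inf): OK
  at node 30 with bounds (-inf, 37): OK
  at node 24 with bounds (-inf, 30): OK
  at node 14 with bounds (-inf, 24): OK
  at node 5 with bounds (-inf, 14): OK
  at node 33 with bounds (30, 37): OK
  at node 45 with bounds (37, +inf): OK
  at node 43 with bounds (37, 45): OK
No violation found at any node.
Result: Valid BST


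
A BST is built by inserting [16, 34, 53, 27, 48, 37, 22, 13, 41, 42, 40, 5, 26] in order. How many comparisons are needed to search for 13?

Search path for 13: 16 -> 13
Found: True
Comparisons: 2


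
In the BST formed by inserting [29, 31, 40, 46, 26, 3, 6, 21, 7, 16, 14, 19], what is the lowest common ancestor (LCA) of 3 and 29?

Tree insertion order: [29, 31, 40, 46, 26, 3, 6, 21, 7, 16, 14, 19]
Tree (level-order array): [29, 26, 31, 3, None, None, 40, None, 6, None, 46, None, 21, None, None, 7, None, None, 16, 14, 19]
In a BST, the LCA of p=3, q=29 is the first node v on the
root-to-leaf path with p <= v <= q (go left if both < v, right if both > v).
Walk from root:
  at 29: 3 <= 29 <= 29, this is the LCA
LCA = 29


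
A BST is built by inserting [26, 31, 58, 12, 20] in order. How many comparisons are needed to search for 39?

Search path for 39: 26 -> 31 -> 58
Found: False
Comparisons: 3


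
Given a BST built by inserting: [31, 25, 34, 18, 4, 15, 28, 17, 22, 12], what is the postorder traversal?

Tree insertion order: [31, 25, 34, 18, 4, 15, 28, 17, 22, 12]
Tree (level-order array): [31, 25, 34, 18, 28, None, None, 4, 22, None, None, None, 15, None, None, 12, 17]
Postorder traversal: [12, 17, 15, 4, 22, 18, 28, 25, 34, 31]


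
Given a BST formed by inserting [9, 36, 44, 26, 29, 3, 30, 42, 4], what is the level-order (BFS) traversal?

Tree insertion order: [9, 36, 44, 26, 29, 3, 30, 42, 4]
Tree (level-order array): [9, 3, 36, None, 4, 26, 44, None, None, None, 29, 42, None, None, 30]
BFS from the root, enqueuing left then right child of each popped node:
  queue [9] -> pop 9, enqueue [3, 36], visited so far: [9]
  queue [3, 36] -> pop 3, enqueue [4], visited so far: [9, 3]
  queue [36, 4] -> pop 36, enqueue [26, 44], visited so far: [9, 3, 36]
  queue [4, 26, 44] -> pop 4, enqueue [none], visited so far: [9, 3, 36, 4]
  queue [26, 44] -> pop 26, enqueue [29], visited so far: [9, 3, 36, 4, 26]
  queue [44, 29] -> pop 44, enqueue [42], visited so far: [9, 3, 36, 4, 26, 44]
  queue [29, 42] -> pop 29, enqueue [30], visited so far: [9, 3, 36, 4, 26, 44, 29]
  queue [42, 30] -> pop 42, enqueue [none], visited so far: [9, 3, 36, 4, 26, 44, 29, 42]
  queue [30] -> pop 30, enqueue [none], visited so far: [9, 3, 36, 4, 26, 44, 29, 42, 30]
Result: [9, 3, 36, 4, 26, 44, 29, 42, 30]


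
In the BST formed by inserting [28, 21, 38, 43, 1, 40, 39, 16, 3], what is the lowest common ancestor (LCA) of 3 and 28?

Tree insertion order: [28, 21, 38, 43, 1, 40, 39, 16, 3]
Tree (level-order array): [28, 21, 38, 1, None, None, 43, None, 16, 40, None, 3, None, 39]
In a BST, the LCA of p=3, q=28 is the first node v on the
root-to-leaf path with p <= v <= q (go left if both < v, right if both > v).
Walk from root:
  at 28: 3 <= 28 <= 28, this is the LCA
LCA = 28


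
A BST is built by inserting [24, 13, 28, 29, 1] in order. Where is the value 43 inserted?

Starting tree (level order): [24, 13, 28, 1, None, None, 29]
Insertion path: 24 -> 28 -> 29
Result: insert 43 as right child of 29
Final tree (level order): [24, 13, 28, 1, None, None, 29, None, None, None, 43]


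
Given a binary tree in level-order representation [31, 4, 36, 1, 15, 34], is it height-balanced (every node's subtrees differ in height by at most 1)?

Tree (level-order array): [31, 4, 36, 1, 15, 34]
Definition: a tree is height-balanced if, at every node, |h(left) - h(right)| <= 1 (empty subtree has height -1).
Bottom-up per-node check:
  node 1: h_left=-1, h_right=-1, diff=0 [OK], height=0
  node 15: h_left=-1, h_right=-1, diff=0 [OK], height=0
  node 4: h_left=0, h_right=0, diff=0 [OK], height=1
  node 34: h_left=-1, h_right=-1, diff=0 [OK], height=0
  node 36: h_left=0, h_right=-1, diff=1 [OK], height=1
  node 31: h_left=1, h_right=1, diff=0 [OK], height=2
All nodes satisfy the balance condition.
Result: Balanced


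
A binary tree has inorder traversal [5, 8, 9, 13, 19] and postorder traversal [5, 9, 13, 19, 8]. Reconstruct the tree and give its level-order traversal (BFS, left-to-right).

Inorder:   [5, 8, 9, 13, 19]
Postorder: [5, 9, 13, 19, 8]
Algorithm: postorder visits root last, so walk postorder right-to-left;
each value is the root of the current inorder slice — split it at that
value, recurse on the right subtree first, then the left.
Recursive splits:
  root=8; inorder splits into left=[5], right=[9, 13, 19]
  root=19; inorder splits into left=[9, 13], right=[]
  root=13; inorder splits into left=[9], right=[]
  root=9; inorder splits into left=[], right=[]
  root=5; inorder splits into left=[], right=[]
Reconstructed level-order: [8, 5, 19, 13, 9]


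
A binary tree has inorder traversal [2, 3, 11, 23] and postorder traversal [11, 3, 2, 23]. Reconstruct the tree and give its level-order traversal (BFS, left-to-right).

Inorder:   [2, 3, 11, 23]
Postorder: [11, 3, 2, 23]
Algorithm: postorder visits root last, so walk postorder right-to-left;
each value is the root of the current inorder slice — split it at that
value, recurse on the right subtree first, then the left.
Recursive splits:
  root=23; inorder splits into left=[2, 3, 11], right=[]
  root=2; inorder splits into left=[], right=[3, 11]
  root=3; inorder splits into left=[], right=[11]
  root=11; inorder splits into left=[], right=[]
Reconstructed level-order: [23, 2, 3, 11]


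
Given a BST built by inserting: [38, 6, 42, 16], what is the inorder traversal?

Tree insertion order: [38, 6, 42, 16]
Tree (level-order array): [38, 6, 42, None, 16]
Inorder traversal: [6, 16, 38, 42]


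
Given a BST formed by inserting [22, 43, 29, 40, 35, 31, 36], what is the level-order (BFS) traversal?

Tree insertion order: [22, 43, 29, 40, 35, 31, 36]
Tree (level-order array): [22, None, 43, 29, None, None, 40, 35, None, 31, 36]
BFS from the root, enqueuing left then right child of each popped node:
  queue [22] -> pop 22, enqueue [43], visited so far: [22]
  queue [43] -> pop 43, enqueue [29], visited so far: [22, 43]
  queue [29] -> pop 29, enqueue [40], visited so far: [22, 43, 29]
  queue [40] -> pop 40, enqueue [35], visited so far: [22, 43, 29, 40]
  queue [35] -> pop 35, enqueue [31, 36], visited so far: [22, 43, 29, 40, 35]
  queue [31, 36] -> pop 31, enqueue [none], visited so far: [22, 43, 29, 40, 35, 31]
  queue [36] -> pop 36, enqueue [none], visited so far: [22, 43, 29, 40, 35, 31, 36]
Result: [22, 43, 29, 40, 35, 31, 36]


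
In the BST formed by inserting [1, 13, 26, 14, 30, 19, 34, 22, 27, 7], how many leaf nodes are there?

Tree built from: [1, 13, 26, 14, 30, 19, 34, 22, 27, 7]
Tree (level-order array): [1, None, 13, 7, 26, None, None, 14, 30, None, 19, 27, 34, None, 22]
Rule: A leaf has 0 children.
Per-node child counts:
  node 1: 1 child(ren)
  node 13: 2 child(ren)
  node 7: 0 child(ren)
  node 26: 2 child(ren)
  node 14: 1 child(ren)
  node 19: 1 child(ren)
  node 22: 0 child(ren)
  node 30: 2 child(ren)
  node 27: 0 child(ren)
  node 34: 0 child(ren)
Matching nodes: [7, 22, 27, 34]
Count of leaf nodes: 4


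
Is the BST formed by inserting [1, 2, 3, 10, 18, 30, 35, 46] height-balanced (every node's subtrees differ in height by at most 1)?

Tree (level-order array): [1, None, 2, None, 3, None, 10, None, 18, None, 30, None, 35, None, 46]
Definition: a tree is height-balanced if, at every node, |h(left) - h(right)| <= 1 (empty subtree has height -1).
Bottom-up per-node check:
  node 46: h_left=-1, h_right=-1, diff=0 [OK], height=0
  node 35: h_left=-1, h_right=0, diff=1 [OK], height=1
  node 30: h_left=-1, h_right=1, diff=2 [FAIL (|-1-1|=2 > 1)], height=2
  node 18: h_left=-1, h_right=2, diff=3 [FAIL (|-1-2|=3 > 1)], height=3
  node 10: h_left=-1, h_right=3, diff=4 [FAIL (|-1-3|=4 > 1)], height=4
  node 3: h_left=-1, h_right=4, diff=5 [FAIL (|-1-4|=5 > 1)], height=5
  node 2: h_left=-1, h_right=5, diff=6 [FAIL (|-1-5|=6 > 1)], height=6
  node 1: h_left=-1, h_right=6, diff=7 [FAIL (|-1-6|=7 > 1)], height=7
Node 30 violates the condition: |-1 - 1| = 2 > 1.
Result: Not balanced


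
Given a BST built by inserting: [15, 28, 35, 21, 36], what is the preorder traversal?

Tree insertion order: [15, 28, 35, 21, 36]
Tree (level-order array): [15, None, 28, 21, 35, None, None, None, 36]
Preorder traversal: [15, 28, 21, 35, 36]


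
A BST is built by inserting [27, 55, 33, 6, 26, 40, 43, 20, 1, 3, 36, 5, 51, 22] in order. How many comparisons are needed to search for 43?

Search path for 43: 27 -> 55 -> 33 -> 40 -> 43
Found: True
Comparisons: 5


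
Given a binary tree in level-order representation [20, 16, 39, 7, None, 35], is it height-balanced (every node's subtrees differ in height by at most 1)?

Tree (level-order array): [20, 16, 39, 7, None, 35]
Definition: a tree is height-balanced if, at every node, |h(left) - h(right)| <= 1 (empty subtree has height -1).
Bottom-up per-node check:
  node 7: h_left=-1, h_right=-1, diff=0 [OK], height=0
  node 16: h_left=0, h_right=-1, diff=1 [OK], height=1
  node 35: h_left=-1, h_right=-1, diff=0 [OK], height=0
  node 39: h_left=0, h_right=-1, diff=1 [OK], height=1
  node 20: h_left=1, h_right=1, diff=0 [OK], height=2
All nodes satisfy the balance condition.
Result: Balanced


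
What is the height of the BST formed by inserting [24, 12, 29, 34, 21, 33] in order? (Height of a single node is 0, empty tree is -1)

Insertion order: [24, 12, 29, 34, 21, 33]
Tree (level-order array): [24, 12, 29, None, 21, None, 34, None, None, 33]
Compute height bottom-up (empty subtree = -1):
  height(21) = 1 + max(-1, -1) = 0
  height(12) = 1 + max(-1, 0) = 1
  height(33) = 1 + max(-1, -1) = 0
  height(34) = 1 + max(0, -1) = 1
  height(29) = 1 + max(-1, 1) = 2
  height(24) = 1 + max(1, 2) = 3
Height = 3


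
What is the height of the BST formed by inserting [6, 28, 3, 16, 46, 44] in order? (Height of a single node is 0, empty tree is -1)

Insertion order: [6, 28, 3, 16, 46, 44]
Tree (level-order array): [6, 3, 28, None, None, 16, 46, None, None, 44]
Compute height bottom-up (empty subtree = -1):
  height(3) = 1 + max(-1, -1) = 0
  height(16) = 1 + max(-1, -1) = 0
  height(44) = 1 + max(-1, -1) = 0
  height(46) = 1 + max(0, -1) = 1
  height(28) = 1 + max(0, 1) = 2
  height(6) = 1 + max(0, 2) = 3
Height = 3


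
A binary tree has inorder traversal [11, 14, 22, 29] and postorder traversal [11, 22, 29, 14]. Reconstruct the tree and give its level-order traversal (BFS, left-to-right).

Inorder:   [11, 14, 22, 29]
Postorder: [11, 22, 29, 14]
Algorithm: postorder visits root last, so walk postorder right-to-left;
each value is the root of the current inorder slice — split it at that
value, recurse on the right subtree first, then the left.
Recursive splits:
  root=14; inorder splits into left=[11], right=[22, 29]
  root=29; inorder splits into left=[22], right=[]
  root=22; inorder splits into left=[], right=[]
  root=11; inorder splits into left=[], right=[]
Reconstructed level-order: [14, 11, 29, 22]


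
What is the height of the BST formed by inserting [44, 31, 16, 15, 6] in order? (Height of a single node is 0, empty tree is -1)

Insertion order: [44, 31, 16, 15, 6]
Tree (level-order array): [44, 31, None, 16, None, 15, None, 6]
Compute height bottom-up (empty subtree = -1):
  height(6) = 1 + max(-1, -1) = 0
  height(15) = 1 + max(0, -1) = 1
  height(16) = 1 + max(1, -1) = 2
  height(31) = 1 + max(2, -1) = 3
  height(44) = 1 + max(3, -1) = 4
Height = 4


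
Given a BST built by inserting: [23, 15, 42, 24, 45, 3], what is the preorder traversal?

Tree insertion order: [23, 15, 42, 24, 45, 3]
Tree (level-order array): [23, 15, 42, 3, None, 24, 45]
Preorder traversal: [23, 15, 3, 42, 24, 45]


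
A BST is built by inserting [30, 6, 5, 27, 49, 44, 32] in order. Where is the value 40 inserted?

Starting tree (level order): [30, 6, 49, 5, 27, 44, None, None, None, None, None, 32]
Insertion path: 30 -> 49 -> 44 -> 32
Result: insert 40 as right child of 32
Final tree (level order): [30, 6, 49, 5, 27, 44, None, None, None, None, None, 32, None, None, 40]


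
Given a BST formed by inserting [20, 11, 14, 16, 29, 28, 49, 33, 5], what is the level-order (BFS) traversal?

Tree insertion order: [20, 11, 14, 16, 29, 28, 49, 33, 5]
Tree (level-order array): [20, 11, 29, 5, 14, 28, 49, None, None, None, 16, None, None, 33]
BFS from the root, enqueuing left then right child of each popped node:
  queue [20] -> pop 20, enqueue [11, 29], visited so far: [20]
  queue [11, 29] -> pop 11, enqueue [5, 14], visited so far: [20, 11]
  queue [29, 5, 14] -> pop 29, enqueue [28, 49], visited so far: [20, 11, 29]
  queue [5, 14, 28, 49] -> pop 5, enqueue [none], visited so far: [20, 11, 29, 5]
  queue [14, 28, 49] -> pop 14, enqueue [16], visited so far: [20, 11, 29, 5, 14]
  queue [28, 49, 16] -> pop 28, enqueue [none], visited so far: [20, 11, 29, 5, 14, 28]
  queue [49, 16] -> pop 49, enqueue [33], visited so far: [20, 11, 29, 5, 14, 28, 49]
  queue [16, 33] -> pop 16, enqueue [none], visited so far: [20, 11, 29, 5, 14, 28, 49, 16]
  queue [33] -> pop 33, enqueue [none], visited so far: [20, 11, 29, 5, 14, 28, 49, 16, 33]
Result: [20, 11, 29, 5, 14, 28, 49, 16, 33]


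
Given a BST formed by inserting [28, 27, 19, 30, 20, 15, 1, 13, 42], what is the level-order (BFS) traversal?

Tree insertion order: [28, 27, 19, 30, 20, 15, 1, 13, 42]
Tree (level-order array): [28, 27, 30, 19, None, None, 42, 15, 20, None, None, 1, None, None, None, None, 13]
BFS from the root, enqueuing left then right child of each popped node:
  queue [28] -> pop 28, enqueue [27, 30], visited so far: [28]
  queue [27, 30] -> pop 27, enqueue [19], visited so far: [28, 27]
  queue [30, 19] -> pop 30, enqueue [42], visited so far: [28, 27, 30]
  queue [19, 42] -> pop 19, enqueue [15, 20], visited so far: [28, 27, 30, 19]
  queue [42, 15, 20] -> pop 42, enqueue [none], visited so far: [28, 27, 30, 19, 42]
  queue [15, 20] -> pop 15, enqueue [1], visited so far: [28, 27, 30, 19, 42, 15]
  queue [20, 1] -> pop 20, enqueue [none], visited so far: [28, 27, 30, 19, 42, 15, 20]
  queue [1] -> pop 1, enqueue [13], visited so far: [28, 27, 30, 19, 42, 15, 20, 1]
  queue [13] -> pop 13, enqueue [none], visited so far: [28, 27, 30, 19, 42, 15, 20, 1, 13]
Result: [28, 27, 30, 19, 42, 15, 20, 1, 13]


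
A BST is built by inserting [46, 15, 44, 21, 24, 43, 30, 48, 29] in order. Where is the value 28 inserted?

Starting tree (level order): [46, 15, 48, None, 44, None, None, 21, None, None, 24, None, 43, 30, None, 29]
Insertion path: 46 -> 15 -> 44 -> 21 -> 24 -> 43 -> 30 -> 29
Result: insert 28 as left child of 29
Final tree (level order): [46, 15, 48, None, 44, None, None, 21, None, None, 24, None, 43, 30, None, 29, None, 28]


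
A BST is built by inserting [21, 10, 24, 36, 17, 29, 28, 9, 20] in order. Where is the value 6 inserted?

Starting tree (level order): [21, 10, 24, 9, 17, None, 36, None, None, None, 20, 29, None, None, None, 28]
Insertion path: 21 -> 10 -> 9
Result: insert 6 as left child of 9
Final tree (level order): [21, 10, 24, 9, 17, None, 36, 6, None, None, 20, 29, None, None, None, None, None, 28]


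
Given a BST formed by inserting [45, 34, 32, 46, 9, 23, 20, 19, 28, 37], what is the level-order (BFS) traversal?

Tree insertion order: [45, 34, 32, 46, 9, 23, 20, 19, 28, 37]
Tree (level-order array): [45, 34, 46, 32, 37, None, None, 9, None, None, None, None, 23, 20, 28, 19]
BFS from the root, enqueuing left then right child of each popped node:
  queue [45] -> pop 45, enqueue [34, 46], visited so far: [45]
  queue [34, 46] -> pop 34, enqueue [32, 37], visited so far: [45, 34]
  queue [46, 32, 37] -> pop 46, enqueue [none], visited so far: [45, 34, 46]
  queue [32, 37] -> pop 32, enqueue [9], visited so far: [45, 34, 46, 32]
  queue [37, 9] -> pop 37, enqueue [none], visited so far: [45, 34, 46, 32, 37]
  queue [9] -> pop 9, enqueue [23], visited so far: [45, 34, 46, 32, 37, 9]
  queue [23] -> pop 23, enqueue [20, 28], visited so far: [45, 34, 46, 32, 37, 9, 23]
  queue [20, 28] -> pop 20, enqueue [19], visited so far: [45, 34, 46, 32, 37, 9, 23, 20]
  queue [28, 19] -> pop 28, enqueue [none], visited so far: [45, 34, 46, 32, 37, 9, 23, 20, 28]
  queue [19] -> pop 19, enqueue [none], visited so far: [45, 34, 46, 32, 37, 9, 23, 20, 28, 19]
Result: [45, 34, 46, 32, 37, 9, 23, 20, 28, 19]


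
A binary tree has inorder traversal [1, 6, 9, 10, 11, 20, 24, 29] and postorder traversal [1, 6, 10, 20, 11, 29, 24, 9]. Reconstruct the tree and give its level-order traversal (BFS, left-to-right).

Inorder:   [1, 6, 9, 10, 11, 20, 24, 29]
Postorder: [1, 6, 10, 20, 11, 29, 24, 9]
Algorithm: postorder visits root last, so walk postorder right-to-left;
each value is the root of the current inorder slice — split it at that
value, recurse on the right subtree first, then the left.
Recursive splits:
  root=9; inorder splits into left=[1, 6], right=[10, 11, 20, 24, 29]
  root=24; inorder splits into left=[10, 11, 20], right=[29]
  root=29; inorder splits into left=[], right=[]
  root=11; inorder splits into left=[10], right=[20]
  root=20; inorder splits into left=[], right=[]
  root=10; inorder splits into left=[], right=[]
  root=6; inorder splits into left=[1], right=[]
  root=1; inorder splits into left=[], right=[]
Reconstructed level-order: [9, 6, 24, 1, 11, 29, 10, 20]


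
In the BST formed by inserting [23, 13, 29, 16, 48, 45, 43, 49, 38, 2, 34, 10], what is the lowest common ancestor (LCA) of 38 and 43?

Tree insertion order: [23, 13, 29, 16, 48, 45, 43, 49, 38, 2, 34, 10]
Tree (level-order array): [23, 13, 29, 2, 16, None, 48, None, 10, None, None, 45, 49, None, None, 43, None, None, None, 38, None, 34]
In a BST, the LCA of p=38, q=43 is the first node v on the
root-to-leaf path with p <= v <= q (go left if both < v, right if both > v).
Walk from root:
  at 23: both 38 and 43 > 23, go right
  at 29: both 38 and 43 > 29, go right
  at 48: both 38 and 43 < 48, go left
  at 45: both 38 and 43 < 45, go left
  at 43: 38 <= 43 <= 43, this is the LCA
LCA = 43


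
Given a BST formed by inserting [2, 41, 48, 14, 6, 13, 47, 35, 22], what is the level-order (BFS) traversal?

Tree insertion order: [2, 41, 48, 14, 6, 13, 47, 35, 22]
Tree (level-order array): [2, None, 41, 14, 48, 6, 35, 47, None, None, 13, 22]
BFS from the root, enqueuing left then right child of each popped node:
  queue [2] -> pop 2, enqueue [41], visited so far: [2]
  queue [41] -> pop 41, enqueue [14, 48], visited so far: [2, 41]
  queue [14, 48] -> pop 14, enqueue [6, 35], visited so far: [2, 41, 14]
  queue [48, 6, 35] -> pop 48, enqueue [47], visited so far: [2, 41, 14, 48]
  queue [6, 35, 47] -> pop 6, enqueue [13], visited so far: [2, 41, 14, 48, 6]
  queue [35, 47, 13] -> pop 35, enqueue [22], visited so far: [2, 41, 14, 48, 6, 35]
  queue [47, 13, 22] -> pop 47, enqueue [none], visited so far: [2, 41, 14, 48, 6, 35, 47]
  queue [13, 22] -> pop 13, enqueue [none], visited so far: [2, 41, 14, 48, 6, 35, 47, 13]
  queue [22] -> pop 22, enqueue [none], visited so far: [2, 41, 14, 48, 6, 35, 47, 13, 22]
Result: [2, 41, 14, 48, 6, 35, 47, 13, 22]


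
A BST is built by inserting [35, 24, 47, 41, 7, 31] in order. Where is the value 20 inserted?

Starting tree (level order): [35, 24, 47, 7, 31, 41]
Insertion path: 35 -> 24 -> 7
Result: insert 20 as right child of 7
Final tree (level order): [35, 24, 47, 7, 31, 41, None, None, 20]


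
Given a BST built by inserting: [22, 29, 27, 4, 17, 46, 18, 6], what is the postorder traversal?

Tree insertion order: [22, 29, 27, 4, 17, 46, 18, 6]
Tree (level-order array): [22, 4, 29, None, 17, 27, 46, 6, 18]
Postorder traversal: [6, 18, 17, 4, 27, 46, 29, 22]


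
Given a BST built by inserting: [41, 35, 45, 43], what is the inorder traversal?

Tree insertion order: [41, 35, 45, 43]
Tree (level-order array): [41, 35, 45, None, None, 43]
Inorder traversal: [35, 41, 43, 45]


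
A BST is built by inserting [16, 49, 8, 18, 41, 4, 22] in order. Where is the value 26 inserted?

Starting tree (level order): [16, 8, 49, 4, None, 18, None, None, None, None, 41, 22]
Insertion path: 16 -> 49 -> 18 -> 41 -> 22
Result: insert 26 as right child of 22
Final tree (level order): [16, 8, 49, 4, None, 18, None, None, None, None, 41, 22, None, None, 26]


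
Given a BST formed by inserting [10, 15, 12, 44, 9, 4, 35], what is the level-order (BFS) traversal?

Tree insertion order: [10, 15, 12, 44, 9, 4, 35]
Tree (level-order array): [10, 9, 15, 4, None, 12, 44, None, None, None, None, 35]
BFS from the root, enqueuing left then right child of each popped node:
  queue [10] -> pop 10, enqueue [9, 15], visited so far: [10]
  queue [9, 15] -> pop 9, enqueue [4], visited so far: [10, 9]
  queue [15, 4] -> pop 15, enqueue [12, 44], visited so far: [10, 9, 15]
  queue [4, 12, 44] -> pop 4, enqueue [none], visited so far: [10, 9, 15, 4]
  queue [12, 44] -> pop 12, enqueue [none], visited so far: [10, 9, 15, 4, 12]
  queue [44] -> pop 44, enqueue [35], visited so far: [10, 9, 15, 4, 12, 44]
  queue [35] -> pop 35, enqueue [none], visited so far: [10, 9, 15, 4, 12, 44, 35]
Result: [10, 9, 15, 4, 12, 44, 35]


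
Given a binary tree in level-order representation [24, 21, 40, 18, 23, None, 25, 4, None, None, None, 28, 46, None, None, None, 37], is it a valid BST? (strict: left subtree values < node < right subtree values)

Level-order array: [24, 21, 40, 18, 23, None, 25, 4, None, None, None, 28, 46, None, None, None, 37]
Validate using subtree bounds (lo, hi): at each node, require lo < value < hi,
then recurse left with hi=value and right with lo=value.
Preorder trace (stopping at first violation):
  at node 24 with bounds (-inf, +inf): OK
  at node 21 with bounds (-inf, 24): OK
  at node 18 with bounds (-inf, 21): OK
  at node 4 with bounds (-inf, 18): OK
  at node 23 with bounds (21, 24): OK
  at node 40 with bounds (24, +inf): OK
  at node 25 with bounds (40, +inf): VIOLATION
Node 25 violates its bound: not (40 < 25 < +inf).
Result: Not a valid BST


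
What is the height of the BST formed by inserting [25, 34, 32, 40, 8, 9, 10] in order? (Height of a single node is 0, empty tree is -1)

Insertion order: [25, 34, 32, 40, 8, 9, 10]
Tree (level-order array): [25, 8, 34, None, 9, 32, 40, None, 10]
Compute height bottom-up (empty subtree = -1):
  height(10) = 1 + max(-1, -1) = 0
  height(9) = 1 + max(-1, 0) = 1
  height(8) = 1 + max(-1, 1) = 2
  height(32) = 1 + max(-1, -1) = 0
  height(40) = 1 + max(-1, -1) = 0
  height(34) = 1 + max(0, 0) = 1
  height(25) = 1 + max(2, 1) = 3
Height = 3


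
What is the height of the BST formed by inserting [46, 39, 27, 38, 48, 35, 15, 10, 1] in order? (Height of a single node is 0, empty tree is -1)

Insertion order: [46, 39, 27, 38, 48, 35, 15, 10, 1]
Tree (level-order array): [46, 39, 48, 27, None, None, None, 15, 38, 10, None, 35, None, 1]
Compute height bottom-up (empty subtree = -1):
  height(1) = 1 + max(-1, -1) = 0
  height(10) = 1 + max(0, -1) = 1
  height(15) = 1 + max(1, -1) = 2
  height(35) = 1 + max(-1, -1) = 0
  height(38) = 1 + max(0, -1) = 1
  height(27) = 1 + max(2, 1) = 3
  height(39) = 1 + max(3, -1) = 4
  height(48) = 1 + max(-1, -1) = 0
  height(46) = 1 + max(4, 0) = 5
Height = 5


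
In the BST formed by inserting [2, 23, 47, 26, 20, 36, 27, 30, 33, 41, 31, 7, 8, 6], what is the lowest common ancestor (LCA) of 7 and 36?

Tree insertion order: [2, 23, 47, 26, 20, 36, 27, 30, 33, 41, 31, 7, 8, 6]
Tree (level-order array): [2, None, 23, 20, 47, 7, None, 26, None, 6, 8, None, 36, None, None, None, None, 27, 41, None, 30, None, None, None, 33, 31]
In a BST, the LCA of p=7, q=36 is the first node v on the
root-to-leaf path with p <= v <= q (go left if both < v, right if both > v).
Walk from root:
  at 2: both 7 and 36 > 2, go right
  at 23: 7 <= 23 <= 36, this is the LCA
LCA = 23


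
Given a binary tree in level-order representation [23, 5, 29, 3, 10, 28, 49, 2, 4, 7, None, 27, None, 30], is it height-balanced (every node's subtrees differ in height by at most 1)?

Tree (level-order array): [23, 5, 29, 3, 10, 28, 49, 2, 4, 7, None, 27, None, 30]
Definition: a tree is height-balanced if, at every node, |h(left) - h(right)| <= 1 (empty subtree has height -1).
Bottom-up per-node check:
  node 2: h_left=-1, h_right=-1, diff=0 [OK], height=0
  node 4: h_left=-1, h_right=-1, diff=0 [OK], height=0
  node 3: h_left=0, h_right=0, diff=0 [OK], height=1
  node 7: h_left=-1, h_right=-1, diff=0 [OK], height=0
  node 10: h_left=0, h_right=-1, diff=1 [OK], height=1
  node 5: h_left=1, h_right=1, diff=0 [OK], height=2
  node 27: h_left=-1, h_right=-1, diff=0 [OK], height=0
  node 28: h_left=0, h_right=-1, diff=1 [OK], height=1
  node 30: h_left=-1, h_right=-1, diff=0 [OK], height=0
  node 49: h_left=0, h_right=-1, diff=1 [OK], height=1
  node 29: h_left=1, h_right=1, diff=0 [OK], height=2
  node 23: h_left=2, h_right=2, diff=0 [OK], height=3
All nodes satisfy the balance condition.
Result: Balanced


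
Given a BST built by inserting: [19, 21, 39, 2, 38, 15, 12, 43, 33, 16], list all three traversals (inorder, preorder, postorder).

Tree insertion order: [19, 21, 39, 2, 38, 15, 12, 43, 33, 16]
Tree (level-order array): [19, 2, 21, None, 15, None, 39, 12, 16, 38, 43, None, None, None, None, 33]
Inorder (L, root, R): [2, 12, 15, 16, 19, 21, 33, 38, 39, 43]
Preorder (root, L, R): [19, 2, 15, 12, 16, 21, 39, 38, 33, 43]
Postorder (L, R, root): [12, 16, 15, 2, 33, 38, 43, 39, 21, 19]


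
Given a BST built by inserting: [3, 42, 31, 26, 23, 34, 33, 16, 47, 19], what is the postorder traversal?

Tree insertion order: [3, 42, 31, 26, 23, 34, 33, 16, 47, 19]
Tree (level-order array): [3, None, 42, 31, 47, 26, 34, None, None, 23, None, 33, None, 16, None, None, None, None, 19]
Postorder traversal: [19, 16, 23, 26, 33, 34, 31, 47, 42, 3]


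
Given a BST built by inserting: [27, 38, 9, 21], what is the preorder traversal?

Tree insertion order: [27, 38, 9, 21]
Tree (level-order array): [27, 9, 38, None, 21]
Preorder traversal: [27, 9, 21, 38]


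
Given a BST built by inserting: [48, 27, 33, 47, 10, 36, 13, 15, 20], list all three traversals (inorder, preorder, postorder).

Tree insertion order: [48, 27, 33, 47, 10, 36, 13, 15, 20]
Tree (level-order array): [48, 27, None, 10, 33, None, 13, None, 47, None, 15, 36, None, None, 20]
Inorder (L, root, R): [10, 13, 15, 20, 27, 33, 36, 47, 48]
Preorder (root, L, R): [48, 27, 10, 13, 15, 20, 33, 47, 36]
Postorder (L, R, root): [20, 15, 13, 10, 36, 47, 33, 27, 48]


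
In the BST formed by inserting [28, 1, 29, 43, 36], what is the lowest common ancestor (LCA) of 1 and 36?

Tree insertion order: [28, 1, 29, 43, 36]
Tree (level-order array): [28, 1, 29, None, None, None, 43, 36]
In a BST, the LCA of p=1, q=36 is the first node v on the
root-to-leaf path with p <= v <= q (go left if both < v, right if both > v).
Walk from root:
  at 28: 1 <= 28 <= 36, this is the LCA
LCA = 28


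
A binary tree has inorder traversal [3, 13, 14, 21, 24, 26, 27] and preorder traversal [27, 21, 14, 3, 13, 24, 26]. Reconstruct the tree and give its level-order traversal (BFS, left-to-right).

Inorder:  [3, 13, 14, 21, 24, 26, 27]
Preorder: [27, 21, 14, 3, 13, 24, 26]
Algorithm: preorder visits root first, so consume preorder in order;
for each root, split the current inorder slice at that value into
left-subtree inorder and right-subtree inorder, then recurse.
Recursive splits:
  root=27; inorder splits into left=[3, 13, 14, 21, 24, 26], right=[]
  root=21; inorder splits into left=[3, 13, 14], right=[24, 26]
  root=14; inorder splits into left=[3, 13], right=[]
  root=3; inorder splits into left=[], right=[13]
  root=13; inorder splits into left=[], right=[]
  root=24; inorder splits into left=[], right=[26]
  root=26; inorder splits into left=[], right=[]
Reconstructed level-order: [27, 21, 14, 24, 3, 26, 13]


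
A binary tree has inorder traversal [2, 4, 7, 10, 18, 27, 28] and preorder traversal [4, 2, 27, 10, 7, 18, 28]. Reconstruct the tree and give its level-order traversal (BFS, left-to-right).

Inorder:  [2, 4, 7, 10, 18, 27, 28]
Preorder: [4, 2, 27, 10, 7, 18, 28]
Algorithm: preorder visits root first, so consume preorder in order;
for each root, split the current inorder slice at that value into
left-subtree inorder and right-subtree inorder, then recurse.
Recursive splits:
  root=4; inorder splits into left=[2], right=[7, 10, 18, 27, 28]
  root=2; inorder splits into left=[], right=[]
  root=27; inorder splits into left=[7, 10, 18], right=[28]
  root=10; inorder splits into left=[7], right=[18]
  root=7; inorder splits into left=[], right=[]
  root=18; inorder splits into left=[], right=[]
  root=28; inorder splits into left=[], right=[]
Reconstructed level-order: [4, 2, 27, 10, 28, 7, 18]


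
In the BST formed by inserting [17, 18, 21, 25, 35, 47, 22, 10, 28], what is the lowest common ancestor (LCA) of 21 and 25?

Tree insertion order: [17, 18, 21, 25, 35, 47, 22, 10, 28]
Tree (level-order array): [17, 10, 18, None, None, None, 21, None, 25, 22, 35, None, None, 28, 47]
In a BST, the LCA of p=21, q=25 is the first node v on the
root-to-leaf path with p <= v <= q (go left if both < v, right if both > v).
Walk from root:
  at 17: both 21 and 25 > 17, go right
  at 18: both 21 and 25 > 18, go right
  at 21: 21 <= 21 <= 25, this is the LCA
LCA = 21


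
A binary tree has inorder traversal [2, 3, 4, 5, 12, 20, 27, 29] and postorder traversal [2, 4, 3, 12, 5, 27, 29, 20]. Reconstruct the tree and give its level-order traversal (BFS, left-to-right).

Inorder:   [2, 3, 4, 5, 12, 20, 27, 29]
Postorder: [2, 4, 3, 12, 5, 27, 29, 20]
Algorithm: postorder visits root last, so walk postorder right-to-left;
each value is the root of the current inorder slice — split it at that
value, recurse on the right subtree first, then the left.
Recursive splits:
  root=20; inorder splits into left=[2, 3, 4, 5, 12], right=[27, 29]
  root=29; inorder splits into left=[27], right=[]
  root=27; inorder splits into left=[], right=[]
  root=5; inorder splits into left=[2, 3, 4], right=[12]
  root=12; inorder splits into left=[], right=[]
  root=3; inorder splits into left=[2], right=[4]
  root=4; inorder splits into left=[], right=[]
  root=2; inorder splits into left=[], right=[]
Reconstructed level-order: [20, 5, 29, 3, 12, 27, 2, 4]


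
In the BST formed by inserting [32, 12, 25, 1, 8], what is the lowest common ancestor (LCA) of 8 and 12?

Tree insertion order: [32, 12, 25, 1, 8]
Tree (level-order array): [32, 12, None, 1, 25, None, 8]
In a BST, the LCA of p=8, q=12 is the first node v on the
root-to-leaf path with p <= v <= q (go left if both < v, right if both > v).
Walk from root:
  at 32: both 8 and 12 < 32, go left
  at 12: 8 <= 12 <= 12, this is the LCA
LCA = 12


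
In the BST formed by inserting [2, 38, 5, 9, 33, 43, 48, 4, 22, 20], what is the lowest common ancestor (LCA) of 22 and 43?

Tree insertion order: [2, 38, 5, 9, 33, 43, 48, 4, 22, 20]
Tree (level-order array): [2, None, 38, 5, 43, 4, 9, None, 48, None, None, None, 33, None, None, 22, None, 20]
In a BST, the LCA of p=22, q=43 is the first node v on the
root-to-leaf path with p <= v <= q (go left if both < v, right if both > v).
Walk from root:
  at 2: both 22 and 43 > 2, go right
  at 38: 22 <= 38 <= 43, this is the LCA
LCA = 38


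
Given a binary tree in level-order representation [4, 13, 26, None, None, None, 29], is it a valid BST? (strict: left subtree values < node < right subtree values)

Level-order array: [4, 13, 26, None, None, None, 29]
Validate using subtree bounds (lo, hi): at each node, require lo < value < hi,
then recurse left with hi=value and right with lo=value.
Preorder trace (stopping at first violation):
  at node 4 with bounds (-inf, +inf): OK
  at node 13 with bounds (-inf, 4): VIOLATION
Node 13 violates its bound: not (-inf < 13 < 4).
Result: Not a valid BST


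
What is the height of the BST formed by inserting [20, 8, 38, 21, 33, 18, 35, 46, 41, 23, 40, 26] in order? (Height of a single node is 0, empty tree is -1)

Insertion order: [20, 8, 38, 21, 33, 18, 35, 46, 41, 23, 40, 26]
Tree (level-order array): [20, 8, 38, None, 18, 21, 46, None, None, None, 33, 41, None, 23, 35, 40, None, None, 26]
Compute height bottom-up (empty subtree = -1):
  height(18) = 1 + max(-1, -1) = 0
  height(8) = 1 + max(-1, 0) = 1
  height(26) = 1 + max(-1, -1) = 0
  height(23) = 1 + max(-1, 0) = 1
  height(35) = 1 + max(-1, -1) = 0
  height(33) = 1 + max(1, 0) = 2
  height(21) = 1 + max(-1, 2) = 3
  height(40) = 1 + max(-1, -1) = 0
  height(41) = 1 + max(0, -1) = 1
  height(46) = 1 + max(1, -1) = 2
  height(38) = 1 + max(3, 2) = 4
  height(20) = 1 + max(1, 4) = 5
Height = 5


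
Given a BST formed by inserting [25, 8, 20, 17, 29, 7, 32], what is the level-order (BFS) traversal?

Tree insertion order: [25, 8, 20, 17, 29, 7, 32]
Tree (level-order array): [25, 8, 29, 7, 20, None, 32, None, None, 17]
BFS from the root, enqueuing left then right child of each popped node:
  queue [25] -> pop 25, enqueue [8, 29], visited so far: [25]
  queue [8, 29] -> pop 8, enqueue [7, 20], visited so far: [25, 8]
  queue [29, 7, 20] -> pop 29, enqueue [32], visited so far: [25, 8, 29]
  queue [7, 20, 32] -> pop 7, enqueue [none], visited so far: [25, 8, 29, 7]
  queue [20, 32] -> pop 20, enqueue [17], visited so far: [25, 8, 29, 7, 20]
  queue [32, 17] -> pop 32, enqueue [none], visited so far: [25, 8, 29, 7, 20, 32]
  queue [17] -> pop 17, enqueue [none], visited so far: [25, 8, 29, 7, 20, 32, 17]
Result: [25, 8, 29, 7, 20, 32, 17]


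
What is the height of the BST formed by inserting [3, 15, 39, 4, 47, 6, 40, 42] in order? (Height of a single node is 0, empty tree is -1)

Insertion order: [3, 15, 39, 4, 47, 6, 40, 42]
Tree (level-order array): [3, None, 15, 4, 39, None, 6, None, 47, None, None, 40, None, None, 42]
Compute height bottom-up (empty subtree = -1):
  height(6) = 1 + max(-1, -1) = 0
  height(4) = 1 + max(-1, 0) = 1
  height(42) = 1 + max(-1, -1) = 0
  height(40) = 1 + max(-1, 0) = 1
  height(47) = 1 + max(1, -1) = 2
  height(39) = 1 + max(-1, 2) = 3
  height(15) = 1 + max(1, 3) = 4
  height(3) = 1 + max(-1, 4) = 5
Height = 5


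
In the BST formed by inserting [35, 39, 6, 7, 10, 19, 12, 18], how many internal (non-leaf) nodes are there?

Tree built from: [35, 39, 6, 7, 10, 19, 12, 18]
Tree (level-order array): [35, 6, 39, None, 7, None, None, None, 10, None, 19, 12, None, None, 18]
Rule: An internal node has at least one child.
Per-node child counts:
  node 35: 2 child(ren)
  node 6: 1 child(ren)
  node 7: 1 child(ren)
  node 10: 1 child(ren)
  node 19: 1 child(ren)
  node 12: 1 child(ren)
  node 18: 0 child(ren)
  node 39: 0 child(ren)
Matching nodes: [35, 6, 7, 10, 19, 12]
Count of internal (non-leaf) nodes: 6


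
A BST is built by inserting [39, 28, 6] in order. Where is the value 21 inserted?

Starting tree (level order): [39, 28, None, 6]
Insertion path: 39 -> 28 -> 6
Result: insert 21 as right child of 6
Final tree (level order): [39, 28, None, 6, None, None, 21]


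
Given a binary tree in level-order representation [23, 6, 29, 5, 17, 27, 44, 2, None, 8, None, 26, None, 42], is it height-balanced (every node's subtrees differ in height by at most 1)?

Tree (level-order array): [23, 6, 29, 5, 17, 27, 44, 2, None, 8, None, 26, None, 42]
Definition: a tree is height-balanced if, at every node, |h(left) - h(right)| <= 1 (empty subtree has height -1).
Bottom-up per-node check:
  node 2: h_left=-1, h_right=-1, diff=0 [OK], height=0
  node 5: h_left=0, h_right=-1, diff=1 [OK], height=1
  node 8: h_left=-1, h_right=-1, diff=0 [OK], height=0
  node 17: h_left=0, h_right=-1, diff=1 [OK], height=1
  node 6: h_left=1, h_right=1, diff=0 [OK], height=2
  node 26: h_left=-1, h_right=-1, diff=0 [OK], height=0
  node 27: h_left=0, h_right=-1, diff=1 [OK], height=1
  node 42: h_left=-1, h_right=-1, diff=0 [OK], height=0
  node 44: h_left=0, h_right=-1, diff=1 [OK], height=1
  node 29: h_left=1, h_right=1, diff=0 [OK], height=2
  node 23: h_left=2, h_right=2, diff=0 [OK], height=3
All nodes satisfy the balance condition.
Result: Balanced


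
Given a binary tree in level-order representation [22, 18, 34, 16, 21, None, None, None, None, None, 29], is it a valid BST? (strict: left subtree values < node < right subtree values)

Level-order array: [22, 18, 34, 16, 21, None, None, None, None, None, 29]
Validate using subtree bounds (lo, hi): at each node, require lo < value < hi,
then recurse left with hi=value and right with lo=value.
Preorder trace (stopping at first violation):
  at node 22 with bounds (-inf, +inf): OK
  at node 18 with bounds (-inf, 22): OK
  at node 16 with bounds (-inf, 18): OK
  at node 21 with bounds (18, 22): OK
  at node 29 with bounds (21, 22): VIOLATION
Node 29 violates its bound: not (21 < 29 < 22).
Result: Not a valid BST
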